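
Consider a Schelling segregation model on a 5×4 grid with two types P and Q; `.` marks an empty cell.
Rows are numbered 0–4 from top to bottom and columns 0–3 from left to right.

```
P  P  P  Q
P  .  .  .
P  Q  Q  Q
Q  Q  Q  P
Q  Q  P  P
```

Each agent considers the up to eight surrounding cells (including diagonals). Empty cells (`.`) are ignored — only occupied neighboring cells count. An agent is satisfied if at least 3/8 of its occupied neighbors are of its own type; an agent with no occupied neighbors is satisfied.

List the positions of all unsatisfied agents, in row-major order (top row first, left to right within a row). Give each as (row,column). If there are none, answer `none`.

(0,3), (2,0)

Row 0: (0,0)P 2/2 ok · (0,1)P 3/3 ok · (0,2)P 1/2 ok · (0,3)Q 0/1 unhappy
Row 1: (1,0)P 3/4 ok
Row 2: (2,0)P 1/4 unhappy · (2,1)Q 4/6 ok · (2,2)Q 4/5 ok · (2,3)Q 2/3 ok
Row 3: (3,0)Q 4/5 ok · (3,1)Q 6/8 ok · (3,2)Q 5/8 ok · (3,3)P 2/5 ok
Row 4: (4,0)Q 3/3 ok · (4,1)Q 4/5 ok · (4,2)P 2/5 ok · (4,3)P 2/3 ok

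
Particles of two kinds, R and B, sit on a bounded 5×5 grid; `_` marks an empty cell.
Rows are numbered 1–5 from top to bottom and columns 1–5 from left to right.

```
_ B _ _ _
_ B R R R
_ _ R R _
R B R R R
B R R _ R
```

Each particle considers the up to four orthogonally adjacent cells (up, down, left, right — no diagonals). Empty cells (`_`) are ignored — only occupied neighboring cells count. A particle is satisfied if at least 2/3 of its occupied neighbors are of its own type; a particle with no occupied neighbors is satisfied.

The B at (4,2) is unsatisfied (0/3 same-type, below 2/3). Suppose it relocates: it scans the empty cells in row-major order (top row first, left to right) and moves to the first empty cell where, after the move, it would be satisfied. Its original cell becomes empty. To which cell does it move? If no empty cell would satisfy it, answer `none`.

(1,1)

Vacating (4,2). Empty cells in order:
  (1,1): 1/1 same-type → satisfied — stop here.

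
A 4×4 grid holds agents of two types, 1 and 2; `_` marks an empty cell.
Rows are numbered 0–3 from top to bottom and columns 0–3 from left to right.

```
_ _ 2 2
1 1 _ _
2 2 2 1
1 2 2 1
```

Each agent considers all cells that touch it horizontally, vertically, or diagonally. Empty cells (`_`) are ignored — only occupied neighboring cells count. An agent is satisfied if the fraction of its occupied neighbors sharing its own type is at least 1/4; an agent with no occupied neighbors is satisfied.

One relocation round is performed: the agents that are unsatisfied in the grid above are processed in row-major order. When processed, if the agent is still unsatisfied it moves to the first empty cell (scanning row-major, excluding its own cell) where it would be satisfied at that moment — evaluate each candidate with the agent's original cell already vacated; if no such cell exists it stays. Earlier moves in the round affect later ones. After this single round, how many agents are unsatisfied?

Initially unsatisfied (in order): (1,1), (3,0).
  (1,1) → (0,0).
  (3,0) → (0,1).
Resulting grid:
1 1 2 2
1 _ _ _
2 2 2 1
_ 2 2 1
All satisfied now.

0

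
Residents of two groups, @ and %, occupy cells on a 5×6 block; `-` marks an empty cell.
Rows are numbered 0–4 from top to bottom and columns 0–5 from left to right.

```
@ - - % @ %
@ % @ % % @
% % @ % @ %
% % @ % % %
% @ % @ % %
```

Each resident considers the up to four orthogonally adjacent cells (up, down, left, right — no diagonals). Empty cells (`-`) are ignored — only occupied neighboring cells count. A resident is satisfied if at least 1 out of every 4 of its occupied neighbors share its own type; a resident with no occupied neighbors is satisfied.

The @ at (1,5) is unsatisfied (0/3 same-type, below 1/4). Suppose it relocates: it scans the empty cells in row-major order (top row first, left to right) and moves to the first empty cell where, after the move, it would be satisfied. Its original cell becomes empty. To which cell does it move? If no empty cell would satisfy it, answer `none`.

Vacating (1,5). Empty cells in order:
  (0,1): 1/2 same-type → satisfied — stop here.

(0,1)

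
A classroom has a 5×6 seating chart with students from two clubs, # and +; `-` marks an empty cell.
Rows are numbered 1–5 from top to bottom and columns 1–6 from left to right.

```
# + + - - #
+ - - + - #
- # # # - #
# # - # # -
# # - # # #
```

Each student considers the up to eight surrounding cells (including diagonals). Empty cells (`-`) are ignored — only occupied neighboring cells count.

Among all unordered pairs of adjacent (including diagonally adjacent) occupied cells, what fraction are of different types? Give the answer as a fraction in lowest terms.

5/33

Scan each occupied cell's neighbors to the right and below (and the two forward diagonals) so each pair is counted once.
From row 1: 2 unlike of 6 pairs (running 2/6).
From row 2: 3 unlike of 4 pairs (running 5/10).
From row 3: 0 unlike of 9 pairs (running 5/19).
From row 4: 0 unlike of 11 pairs (running 5/30).
From row 5: 0 unlike of 3 pairs (running 5/33).
Total adjacent occupied pairs: 33; unlike-type pairs: 5.
5/33 is already in lowest terms.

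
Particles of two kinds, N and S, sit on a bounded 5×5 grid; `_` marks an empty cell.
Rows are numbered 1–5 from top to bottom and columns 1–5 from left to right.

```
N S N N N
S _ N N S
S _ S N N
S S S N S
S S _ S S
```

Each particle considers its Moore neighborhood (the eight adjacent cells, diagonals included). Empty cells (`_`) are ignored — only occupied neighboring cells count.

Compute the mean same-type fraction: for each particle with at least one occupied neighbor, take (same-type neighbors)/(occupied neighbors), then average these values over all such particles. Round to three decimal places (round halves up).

(1,1)N 0/2
(1,2)S 1/4
(1,3)N 3/4
(1,4)N 4/5
(1,5)N 2/3
(2,1)S 2/3
(2,3)N 4/6
(2,4)N 6/8
(2,5)S 0/5
(3,1)S 3/3
(3,3)S 2/6
(3,4)N 4/8
(3,5)N 3/5
(4,1)S 4/4
(4,2)S 6/6
(4,3)S 4/6
(4,4)N 2/7
(4,5)S 2/5
(5,1)S 3/3
(5,2)S 4/4
(5,4)S 3/4
(5,5)S 2/3
Sum over 22 particles: 0/2 + 1/4 + 3/4 + 4/5 + 2/3 + 2/3 + 4/6 + 6/8 + 0/5 + 3/3 + 2/6 + 4/8 + 3/5 + 4/4 + 6/6 + 4/6 + 2/7 + 2/5 + 3/3 + 4/4 + 3/4 + 2/3 = 1444/105; mean = 1444/105 ÷ 22 = 722/1155 = 0.625108… → 0.625.

0.625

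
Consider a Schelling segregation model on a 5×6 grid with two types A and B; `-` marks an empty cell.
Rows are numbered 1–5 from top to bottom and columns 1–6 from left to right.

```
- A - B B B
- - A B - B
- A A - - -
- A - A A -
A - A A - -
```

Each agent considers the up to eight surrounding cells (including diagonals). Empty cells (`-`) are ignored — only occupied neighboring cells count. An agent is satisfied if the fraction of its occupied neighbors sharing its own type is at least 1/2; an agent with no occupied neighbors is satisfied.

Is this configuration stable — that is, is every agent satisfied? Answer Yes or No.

Yes

(1,2)A 1/1 satisfied
(1,4)B 2/3 satisfied
(1,5)B 4/4 satisfied
(1,6)B 2/2 satisfied
(2,3)A 3/5 satisfied
(2,4)B 2/4 satisfied
(2,6)B 2/2 satisfied
(3,2)A 3/3 satisfied
(3,3)A 4/5 satisfied
(4,2)A 4/4 satisfied
(4,4)A 4/4 satisfied
(4,5)A 2/2 satisfied
(5,1)A 1/1 satisfied
(5,3)A 3/3 satisfied
(5,4)A 3/3 satisfied
All meet the threshold, so the configuration is stable.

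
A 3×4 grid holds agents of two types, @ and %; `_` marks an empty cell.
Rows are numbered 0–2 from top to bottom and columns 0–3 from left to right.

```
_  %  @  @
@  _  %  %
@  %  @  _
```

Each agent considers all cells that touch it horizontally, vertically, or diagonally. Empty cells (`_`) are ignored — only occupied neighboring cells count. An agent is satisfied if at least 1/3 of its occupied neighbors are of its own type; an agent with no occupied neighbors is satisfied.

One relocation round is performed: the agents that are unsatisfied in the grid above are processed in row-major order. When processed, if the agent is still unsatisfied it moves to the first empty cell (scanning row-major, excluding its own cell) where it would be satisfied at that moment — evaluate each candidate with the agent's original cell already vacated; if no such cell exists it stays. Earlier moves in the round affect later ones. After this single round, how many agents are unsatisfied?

Initially unsatisfied (in order): (0,2), (1,3), (2,1), (2,2).
  (0,2) → (0,0).
  (1,3): now satisfied by earlier moves; stays.
  (2,1) → (0,2).
  (2,2) → (1,1).
Resulting grid:
@ % % @
@ @ % %
@ _ _ _
Unsatisfied now: (0,3).

1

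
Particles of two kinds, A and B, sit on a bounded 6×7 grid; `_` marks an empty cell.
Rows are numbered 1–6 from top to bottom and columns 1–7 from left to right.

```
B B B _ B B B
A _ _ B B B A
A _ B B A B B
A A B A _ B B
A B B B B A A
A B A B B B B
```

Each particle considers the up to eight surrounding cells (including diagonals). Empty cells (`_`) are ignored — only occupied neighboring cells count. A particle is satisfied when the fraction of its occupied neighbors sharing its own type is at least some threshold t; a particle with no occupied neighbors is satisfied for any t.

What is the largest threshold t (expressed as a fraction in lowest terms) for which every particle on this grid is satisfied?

0/1

Row 1: (1,1)B 1/2 · (1,2)B 2/3 · (1,3)B 2/2 · (1,5)B 4/4 · (1,6)B 4/5 · (1,7)B 2/3
Row 2: (2,1)A 1/3 · (2,4)B 5/6 · (2,5)B 6/7 · (2,6)B 6/8 · (2,7)A 0/5
Row 3: (3,1)A 3/3 · (3,3)B 3/5 · (3,4)B 4/6 · (3,5)A 1/7 · (3,6)B 5/7 · (3,7)B 4/5
Row 4: (4,1)A 3/4 · (4,2)A 3/7 · (4,3)B 5/7 · (4,4)A 1/7 · (4,6)B 4/7 · (4,7)B 3/5
Row 5: (5,1)A 3/5 · (5,2)B 3/8 · (5,3)B 5/8 · (5,4)B 5/7 · (5,5)B 5/7 · (5,6)A 1/7 · (5,7)A 1/5
Row 6: (6,1)A 1/3 · (6,2)B 2/5 · (6,3)A 0/5 · (6,4)B 4/5 · (6,5)B 4/5 · (6,6)B 3/5 · (6,7)B 1/3
The smallest same-type fraction is 0/5 at (2,7), which reduces to 0/1. Any threshold above that leaves this particle unsatisfied.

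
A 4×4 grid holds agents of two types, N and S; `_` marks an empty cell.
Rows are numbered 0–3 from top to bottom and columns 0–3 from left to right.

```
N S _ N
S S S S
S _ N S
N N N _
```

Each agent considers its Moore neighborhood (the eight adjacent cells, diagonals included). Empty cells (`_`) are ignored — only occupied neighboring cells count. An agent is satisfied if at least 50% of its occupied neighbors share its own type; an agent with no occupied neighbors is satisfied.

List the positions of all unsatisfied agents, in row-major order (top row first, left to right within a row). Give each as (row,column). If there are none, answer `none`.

(0,0), (0,3), (2,2)

(0,0)N 0/3 ✗
(0,1)S 3/4 ✓
(0,3)N 0/2 ✗
(1,0)S 3/4 ✓
(1,1)S 4/6 ✓
(1,2)S 4/6 ✓
(1,3)S 2/4 ✓
(2,0)S 2/4 ✓
(2,2)N 2/6 ✗
(2,3)S 2/4 ✓
(3,0)N 1/2 ✓
(3,1)N 3/4 ✓
(3,2)N 2/3 ✓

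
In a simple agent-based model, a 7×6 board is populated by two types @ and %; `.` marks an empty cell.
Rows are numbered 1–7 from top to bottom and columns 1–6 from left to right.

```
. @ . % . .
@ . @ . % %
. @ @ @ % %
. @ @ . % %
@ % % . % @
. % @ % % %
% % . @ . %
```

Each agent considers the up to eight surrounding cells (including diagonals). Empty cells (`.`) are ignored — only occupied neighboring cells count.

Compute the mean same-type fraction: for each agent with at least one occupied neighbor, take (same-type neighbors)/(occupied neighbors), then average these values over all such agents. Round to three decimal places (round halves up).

0.693

(1,2)@ 2/2
(1,4)% 1/2
(2,1)@ 2/2
(2,3)@ 4/5
(2,5)% 4/5
(2,6)% 3/3
(3,2)@ 5/5
(3,3)@ 5/5
(3,4)@ 3/6
(3,5)% 5/6
(3,6)% 5/5
(4,2)@ 4/6
(4,3)@ 4/6
(4,5)% 4/6
(4,6)% 4/5
(5,1)@ 1/3
(5,2)% 2/6
(5,3)% 3/6
(5,5)% 5/6
(5,6)@ 0/5
(6,2)% 4/6
(6,3)@ 1/6
(6,4)% 3/5
(6,5)% 4/6
(6,6)% 3/4
(7,1)% 2/2
(7,2)% 2/3
(7,4)@ 1/3
(7,6)% 2/2
Sum over 29 agents: 2/2 + 1/2 + 2/2 + 4/5 + 4/5 + 3/3 + 5/5 + 5/5 + 3/6 + 5/6 + 5/5 + 4/6 + 4/6 + 4/6 + 4/5 + 1/3 + 2/6 + 3/6 + 5/6 + 0/5 + 4/6 + 1/6 + 3/5 + 4/6 + 3/4 + 2/2 + 2/3 + 1/3 + 2/2 = 241/12; mean = 241/12 ÷ 29 = 241/348 = 0.692528… → 0.693.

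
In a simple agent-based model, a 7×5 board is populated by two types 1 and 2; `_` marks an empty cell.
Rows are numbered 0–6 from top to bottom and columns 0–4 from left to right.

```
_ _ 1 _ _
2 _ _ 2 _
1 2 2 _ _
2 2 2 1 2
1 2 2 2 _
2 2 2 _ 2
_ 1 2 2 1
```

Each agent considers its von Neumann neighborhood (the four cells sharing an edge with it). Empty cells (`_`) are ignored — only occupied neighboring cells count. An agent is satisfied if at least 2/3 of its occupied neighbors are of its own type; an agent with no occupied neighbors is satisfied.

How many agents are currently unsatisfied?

(0,2)1 0/0 satisfied
(1,0)2 0/1 not
(1,3)2 0/0 satisfied
(2,0)1 0/3 not
(2,1)2 2/3 satisfied
(2,2)2 2/2 satisfied
(3,0)2 1/3 not
(3,1)2 4/4 satisfied
(3,2)2 3/4 satisfied
(3,3)1 0/3 not
(3,4)2 0/1 not
(4,0)1 0/3 not
(4,1)2 3/4 satisfied
(4,2)2 4/4 satisfied
(4,3)2 1/2 not
(5,0)2 1/2 not
(5,1)2 3/4 satisfied
(5,2)2 3/3 satisfied
(5,4)2 0/1 not
(6,1)1 0/2 not
(6,2)2 2/3 satisfied
(6,3)2 1/2 not
(6,4)1 0/2 not
Unsatisfied: (1,0), (2,0), (3,0), (3,3), (3,4), (4,0), (4,3), (5,0), (5,4), (6,1), (6,3), (6,4) — 12 in total.

12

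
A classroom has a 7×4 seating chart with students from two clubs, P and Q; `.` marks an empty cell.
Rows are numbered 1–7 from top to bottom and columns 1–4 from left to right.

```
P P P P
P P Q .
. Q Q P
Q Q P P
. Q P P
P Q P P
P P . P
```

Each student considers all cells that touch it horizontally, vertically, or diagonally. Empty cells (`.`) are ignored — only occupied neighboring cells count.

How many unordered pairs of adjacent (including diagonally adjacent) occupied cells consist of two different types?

23

Scan each occupied cell's neighbors to the right and below (and the two forward diagonals) so each pair is counted once.
From row 1: 3 unlike of 11 pairs (running 3/11).
From row 2: 5 unlike of 8 pairs (running 8/19).
From row 3: 4 unlike of 10 pairs (running 12/29).
From row 4: 3 unlike of 11 pairs (running 15/40).
From row 5: 4 unlike of 10 pairs (running 19/50).
From row 6: 4 unlike of 10 pairs (running 23/60).
From row 7: 0 unlike of 1 pairs (running 23/61).
Total adjacent occupied pairs: 61; unlike-type pairs: 23.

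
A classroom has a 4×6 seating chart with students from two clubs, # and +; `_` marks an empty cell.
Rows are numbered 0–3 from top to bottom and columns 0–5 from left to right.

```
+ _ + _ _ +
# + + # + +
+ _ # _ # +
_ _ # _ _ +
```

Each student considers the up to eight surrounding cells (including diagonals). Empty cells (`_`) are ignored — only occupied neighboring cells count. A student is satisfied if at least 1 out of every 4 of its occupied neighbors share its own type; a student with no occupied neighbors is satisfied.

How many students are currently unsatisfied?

2

Row 0: (0,0)+ 1/2 ok · (0,2)+ 2/3 ok · (0,5)+ 2/2 ok
Row 1: (1,0)# 0/3 unhappy · (1,1)+ 4/6 ok · (1,2)+ 2/4 ok · (1,3)# 2/5 ok · (1,4)+ 3/5 ok · (1,5)+ 3/4 ok
Row 2: (2,0)+ 1/2 ok · (2,2)# 2/4 ok · (2,4)# 1/5 unhappy · (2,5)+ 3/4 ok
Row 3: (3,2)# 1/1 ok · (3,5)+ 1/2 ok
Unsatisfied: (1,0), (2,4) — 2 in total.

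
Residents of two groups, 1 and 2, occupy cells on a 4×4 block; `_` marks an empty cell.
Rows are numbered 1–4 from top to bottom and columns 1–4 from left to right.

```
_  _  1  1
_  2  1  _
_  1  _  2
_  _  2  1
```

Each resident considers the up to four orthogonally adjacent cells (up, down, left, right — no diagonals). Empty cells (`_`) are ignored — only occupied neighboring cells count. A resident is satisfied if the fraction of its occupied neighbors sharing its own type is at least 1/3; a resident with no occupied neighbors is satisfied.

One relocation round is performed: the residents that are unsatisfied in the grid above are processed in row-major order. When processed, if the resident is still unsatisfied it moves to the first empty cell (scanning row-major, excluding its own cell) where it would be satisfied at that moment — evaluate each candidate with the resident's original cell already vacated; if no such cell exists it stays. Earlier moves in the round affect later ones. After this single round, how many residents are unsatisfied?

Initially unsatisfied (in order): (2,2), (3,2), (3,4), (4,3), (4,4).
  (2,2) → (1,1).
  (3,2): now satisfied by earlier moves; stays.
  (3,4) → (1,2).
  (4,3) → (2,1).
  (4,4): now satisfied by earlier moves; stays.
Resulting grid:
2 2 1 1
2 _ 1 _
_ 1 _ _
_ _ _ 1
All satisfied now.

0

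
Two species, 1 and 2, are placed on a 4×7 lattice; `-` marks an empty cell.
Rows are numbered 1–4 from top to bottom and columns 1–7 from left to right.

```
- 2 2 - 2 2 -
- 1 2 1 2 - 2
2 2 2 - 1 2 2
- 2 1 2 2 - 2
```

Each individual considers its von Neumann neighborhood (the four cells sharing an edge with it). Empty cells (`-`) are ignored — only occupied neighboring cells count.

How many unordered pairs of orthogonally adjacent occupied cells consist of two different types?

Scan each occupied cell's neighbors to the right and below so each pair is counted once.
From row 1: 1 unlike of 5 pairs (running 1/5).
From row 2: 5 unlike of 7 pairs (running 6/12).
From row 3: 3 unlike of 8 pairs (running 9/20).
From row 4: 2 unlike of 3 pairs (running 11/23).
Total adjacent occupied pairs: 23; unlike-type pairs: 11.

11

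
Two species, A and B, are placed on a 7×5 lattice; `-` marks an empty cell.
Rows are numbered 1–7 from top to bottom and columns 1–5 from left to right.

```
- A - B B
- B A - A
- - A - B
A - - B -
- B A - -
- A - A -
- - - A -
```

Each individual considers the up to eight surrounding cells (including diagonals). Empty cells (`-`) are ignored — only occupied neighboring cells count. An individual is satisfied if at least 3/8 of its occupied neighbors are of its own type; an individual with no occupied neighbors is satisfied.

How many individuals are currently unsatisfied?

(1,2)A 1/2 ok
(1,4)B 1/3 unhappy
(1,5)B 1/2 ok
(2,2)B 0/3 unhappy
(2,3)A 2/4 ok
(2,5)A 0/3 unhappy
(3,3)A 1/3 unhappy
(3,5)B 1/2 ok
(4,1)A 0/1 unhappy
(4,4)B 1/3 unhappy
(5,2)B 0/3 unhappy
(5,3)A 2/4 ok
(6,2)A 1/2 ok
(6,4)A 2/2 ok
(7,4)A 1/1 ok
Unsatisfied: (1,4), (2,2), (2,5), (3,3), (4,1), (4,4), (5,2) — 7 in total.

7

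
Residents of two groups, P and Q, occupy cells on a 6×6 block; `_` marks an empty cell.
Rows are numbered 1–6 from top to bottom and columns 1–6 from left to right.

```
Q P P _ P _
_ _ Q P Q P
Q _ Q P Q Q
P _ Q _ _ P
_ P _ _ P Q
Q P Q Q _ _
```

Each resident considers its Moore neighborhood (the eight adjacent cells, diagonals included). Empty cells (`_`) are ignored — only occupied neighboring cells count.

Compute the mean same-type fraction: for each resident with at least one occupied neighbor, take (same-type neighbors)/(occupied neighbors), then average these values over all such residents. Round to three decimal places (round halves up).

(1,1)Q 0/1
(1,2)P 1/3
(1,3)P 2/3
(1,5)P 2/3
(2,3)Q 1/5
(2,4)P 3/7
(2,5)Q 2/6
(2,6)P 1/4
(3,1)Q 0/1
(3,3)Q 2/4
(3,4)P 1/6
(3,5)Q 2/6
(3,6)Q 2/4
(4,1)P 1/2
(4,3)Q 1/3
(4,6)P 1/4
(5,2)P 2/5
(5,5)P 1/3
(5,6)Q 0/2
(6,1)Q 0/2
(6,2)P 1/3
(6,3)Q 1/3
(6,4)Q 1/2
Sum over 23 residents: 0/1 + 1/3 + 2/3 + 2/3 + 1/5 + 3/7 + 2/6 + 1/4 + 0/1 + 2/4 + 1/6 + 2/6 + 2/4 + 1/2 + 1/3 + 1/4 + 2/5 + 1/3 + 0/2 + 0/2 + 1/3 + 1/3 + 1/2 = 773/105; mean = 773/105 ÷ 23 = 773/2415 = 0.320082… → 0.320.

0.320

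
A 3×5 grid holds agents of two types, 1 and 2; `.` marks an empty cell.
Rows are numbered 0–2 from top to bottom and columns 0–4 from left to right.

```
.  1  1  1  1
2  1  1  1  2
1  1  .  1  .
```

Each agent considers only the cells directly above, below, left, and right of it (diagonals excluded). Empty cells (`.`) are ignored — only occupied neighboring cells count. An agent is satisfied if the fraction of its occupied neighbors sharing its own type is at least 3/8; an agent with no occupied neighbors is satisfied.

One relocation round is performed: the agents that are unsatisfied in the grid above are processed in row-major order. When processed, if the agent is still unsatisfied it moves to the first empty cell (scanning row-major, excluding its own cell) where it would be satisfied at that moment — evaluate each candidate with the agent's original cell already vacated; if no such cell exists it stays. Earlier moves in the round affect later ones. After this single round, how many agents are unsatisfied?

1

Initially unsatisfied (in order): (1,0), (1,4).
  (1,0) → (2,4).
  (1,4): no empty cell satisfies it; stays.
Resulting grid:
. 1 1 1 1
. 1 1 1 2
1 1 . 1 2
Unsatisfied now: (1,4).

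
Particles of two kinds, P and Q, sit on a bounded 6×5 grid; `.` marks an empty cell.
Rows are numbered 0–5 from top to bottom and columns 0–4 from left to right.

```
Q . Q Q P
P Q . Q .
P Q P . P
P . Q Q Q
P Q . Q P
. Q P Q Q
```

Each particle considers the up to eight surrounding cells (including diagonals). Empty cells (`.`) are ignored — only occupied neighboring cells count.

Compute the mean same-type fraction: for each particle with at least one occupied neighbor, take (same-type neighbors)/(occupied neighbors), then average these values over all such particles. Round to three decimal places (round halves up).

0.409

Row 0: (0,0)Q 1/2 · (0,2)Q 3/3 · (0,3)Q 2/3 · (0,4)P 0/2
Row 1: (1,0)P 1/4 · (1,1)Q 3/6 · (1,3)Q 2/5
Row 2: (2,0)P 2/4 · (2,1)Q 2/6 · (2,2)P 0/5 · (2,4)P 0/3
Row 3: (3,0)P 2/4 · (3,2)Q 4/5 · (3,3)Q 3/6 · (3,4)Q 2/4
Row 4: (4,0)P 1/3 · (4,1)Q 2/5 · (4,3)Q 5/7 · (4,4)P 0/5
Row 5: (5,1)Q 1/3 · (5,2)P 0/4 · (5,3)Q 2/4 · (5,4)Q 2/3
Sum over 23 particles: 1/2 + 3/3 + 2/3 + 0/2 + 1/4 + 3/6 + 2/5 + 2/4 + 2/6 + 0/5 + 0/3 + 2/4 + 4/5 + 3/6 + 2/4 + 1/3 + 2/5 + 5/7 + 0/5 + 1/3 + 0/4 + 2/4 + 2/3 = 3947/420; mean = 3947/420 ÷ 23 = 3947/9660 = 0.408592… → 0.409.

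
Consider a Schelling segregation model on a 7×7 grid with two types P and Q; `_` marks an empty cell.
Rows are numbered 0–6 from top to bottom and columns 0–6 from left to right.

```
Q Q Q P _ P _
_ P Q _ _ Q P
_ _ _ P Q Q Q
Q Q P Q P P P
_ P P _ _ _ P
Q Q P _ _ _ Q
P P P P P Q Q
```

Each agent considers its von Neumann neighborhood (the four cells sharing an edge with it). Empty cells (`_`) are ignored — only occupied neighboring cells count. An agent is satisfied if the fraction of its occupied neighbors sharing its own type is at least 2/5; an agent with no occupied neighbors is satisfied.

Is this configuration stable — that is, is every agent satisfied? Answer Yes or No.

Row 0: (0,0)Q 1/1 ok · (0,1)Q 2/3 ok · (0,2)Q 2/3 ok · (0,3)P 0/1 unhappy · (0,5)P 0/1 unhappy
Row 1: (1,1)P 0/2 unhappy · (1,2)Q 1/2 ok · (1,5)Q 1/3 unhappy · (1,6)P 0/2 unhappy
Row 2: (2,3)P 0/2 unhappy · (2,4)Q 1/3 unhappy · (2,5)Q 3/4 ok · (2,6)Q 1/3 unhappy
Row 3: (3,0)Q 1/1 ok · (3,1)Q 1/3 unhappy · (3,2)P 1/3 unhappy · (3,3)Q 0/3 unhappy · (3,4)P 1/3 unhappy · (3,5)P 2/3 ok · (3,6)P 2/3 ok
Row 4: (4,1)P 1/3 unhappy · (4,2)P 3/3 ok · (4,6)P 1/2 ok
Row 5: (5,0)Q 1/2 ok · (5,1)Q 1/4 unhappy · (5,2)P 2/3 ok · (5,6)Q 1/2 ok
Row 6: (6,0)P 1/2 ok · (6,1)P 2/3 ok · (6,2)P 3/3 ok · (6,3)P 2/2 ok · (6,4)P 1/2 ok · (6,5)Q 1/2 ok · (6,6)Q 2/2 ok
For instance (0,3) has only 0/1 same-type neighbors, below 2/5.

No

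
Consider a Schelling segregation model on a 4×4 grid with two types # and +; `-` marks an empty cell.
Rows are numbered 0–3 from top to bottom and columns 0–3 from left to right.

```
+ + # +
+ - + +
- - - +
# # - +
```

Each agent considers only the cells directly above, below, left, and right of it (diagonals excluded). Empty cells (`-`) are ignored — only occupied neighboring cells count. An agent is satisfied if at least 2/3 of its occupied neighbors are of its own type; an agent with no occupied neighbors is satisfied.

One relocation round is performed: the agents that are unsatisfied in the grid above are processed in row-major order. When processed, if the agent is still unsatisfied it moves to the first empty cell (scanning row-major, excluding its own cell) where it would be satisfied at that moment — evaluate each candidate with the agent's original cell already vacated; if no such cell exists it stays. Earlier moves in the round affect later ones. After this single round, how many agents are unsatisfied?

Initially unsatisfied (in order): (0,1), (0,2), (0,3), (1,2).
  (0,1) → (1,1).
  (0,2): no empty cell satisfies it; stays.
  (0,3) → (0,1).
  (1,2): now satisfied by earlier moves; stays.
Resulting grid:
+ + # -
+ + + +
- - - +
# # - +
Unsatisfied now: (0,2).

1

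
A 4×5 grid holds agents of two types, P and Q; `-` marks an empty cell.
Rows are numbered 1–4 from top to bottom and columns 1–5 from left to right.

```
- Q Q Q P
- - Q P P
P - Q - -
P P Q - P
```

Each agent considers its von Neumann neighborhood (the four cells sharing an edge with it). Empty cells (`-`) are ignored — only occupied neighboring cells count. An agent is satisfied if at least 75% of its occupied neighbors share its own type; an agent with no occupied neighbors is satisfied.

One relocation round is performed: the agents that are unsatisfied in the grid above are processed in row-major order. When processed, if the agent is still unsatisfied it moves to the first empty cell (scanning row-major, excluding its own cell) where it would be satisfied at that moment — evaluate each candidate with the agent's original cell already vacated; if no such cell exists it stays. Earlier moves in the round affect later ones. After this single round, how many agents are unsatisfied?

0

Initially unsatisfied (in order): (1,4), (1,5), (2,3), (2,4), (4,2), (4,3).
  (1,4) → (1,1).
  (1,5): now satisfied by earlier moves; stays.
  (2,3) → (2,2).
  (2,4): now satisfied by earlier moves; stays.
  (4,2) → (3,5).
  (4,3): now satisfied by earlier moves; stays.
Resulting grid:
Q Q Q - P
- Q - P P
P - Q - P
P - Q - P
All satisfied now.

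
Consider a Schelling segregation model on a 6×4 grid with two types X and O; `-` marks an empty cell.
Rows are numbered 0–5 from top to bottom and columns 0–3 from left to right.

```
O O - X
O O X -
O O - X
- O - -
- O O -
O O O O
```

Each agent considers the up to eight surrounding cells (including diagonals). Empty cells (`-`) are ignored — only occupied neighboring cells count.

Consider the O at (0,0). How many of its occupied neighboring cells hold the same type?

3

Occupied neighbors of (0,0): (0,1)=O, (1,0)=O, (1,1)=O.
Same type (O): 3 of 3.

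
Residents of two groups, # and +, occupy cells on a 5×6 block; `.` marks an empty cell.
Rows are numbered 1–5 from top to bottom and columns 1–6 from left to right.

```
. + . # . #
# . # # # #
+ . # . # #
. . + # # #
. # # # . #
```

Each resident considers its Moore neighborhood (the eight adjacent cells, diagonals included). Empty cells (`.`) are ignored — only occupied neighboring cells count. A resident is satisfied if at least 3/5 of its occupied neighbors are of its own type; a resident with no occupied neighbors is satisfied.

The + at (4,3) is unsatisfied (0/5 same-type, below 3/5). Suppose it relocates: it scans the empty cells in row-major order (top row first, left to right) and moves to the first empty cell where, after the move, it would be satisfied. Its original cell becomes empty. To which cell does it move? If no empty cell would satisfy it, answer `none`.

none

Vacating (4,3). Empty cells in order:
  (1,1): 1/2 same-type → still unsatisfied.
  (1,3): 1/4 same-type → still unsatisfied.
  (1,5): 0/5 same-type → still unsatisfied.
  (2,2): 2/5 same-type → still unsatisfied.
  (3,2): 1/4 same-type → still unsatisfied.
  (3,4): 0/7 same-type → still unsatisfied.
  (4,1): 1/2 same-type → still unsatisfied.
  (4,2): 1/4 same-type → still unsatisfied.
  (5,1): 0/1 same-type → still unsatisfied.
  (5,5): 0/5 same-type → still unsatisfied.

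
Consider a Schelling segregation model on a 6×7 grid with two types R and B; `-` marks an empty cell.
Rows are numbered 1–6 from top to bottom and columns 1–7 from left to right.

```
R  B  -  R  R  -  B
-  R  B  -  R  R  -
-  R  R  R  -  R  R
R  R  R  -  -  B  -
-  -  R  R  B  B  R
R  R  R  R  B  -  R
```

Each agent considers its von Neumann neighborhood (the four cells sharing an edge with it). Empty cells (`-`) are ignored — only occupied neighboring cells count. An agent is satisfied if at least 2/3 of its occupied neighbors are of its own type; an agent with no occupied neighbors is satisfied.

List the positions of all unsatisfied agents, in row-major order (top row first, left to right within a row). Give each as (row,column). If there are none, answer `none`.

(1,1), (1,2), (2,2), (2,3), (4,6), (5,7), (6,5)

Row 1: (1,1)R 0/1 not · (1,2)B 0/2 not · (1,4)R 1/1 satisfied · (1,5)R 2/2 satisfied · (1,7)B 0/0 satisfied
Row 2: (2,2)R 1/3 not · (2,3)B 0/2 not · (2,5)R 2/2 satisfied · (2,6)R 2/2 satisfied
Row 3: (3,2)R 3/3 satisfied · (3,3)R 3/4 satisfied · (3,4)R 1/1 satisfied · (3,6)R 2/3 satisfied · (3,7)R 1/1 satisfied
Row 4: (4,1)R 1/1 satisfied · (4,2)R 3/3 satisfied · (4,3)R 3/3 satisfied · (4,6)B 1/2 not
Row 5: (5,3)R 3/3 satisfied · (5,4)R 2/3 satisfied · (5,5)B 2/3 satisfied · (5,6)B 2/3 satisfied · (5,7)R 1/2 not
Row 6: (6,1)R 1/1 satisfied · (6,2)R 2/2 satisfied · (6,3)R 3/3 satisfied · (6,4)R 2/3 satisfied · (6,5)B 1/2 not · (6,7)R 1/1 satisfied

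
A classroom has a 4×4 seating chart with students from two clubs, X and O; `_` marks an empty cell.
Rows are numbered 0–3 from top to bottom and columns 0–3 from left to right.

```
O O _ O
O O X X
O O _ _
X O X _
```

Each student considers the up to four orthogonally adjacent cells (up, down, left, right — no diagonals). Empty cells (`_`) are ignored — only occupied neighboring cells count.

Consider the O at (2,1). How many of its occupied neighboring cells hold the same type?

3

Occupied neighbors of (2,1): (1,1)=O, (3,1)=O, (2,0)=O.
Same type (O): 3 of 3.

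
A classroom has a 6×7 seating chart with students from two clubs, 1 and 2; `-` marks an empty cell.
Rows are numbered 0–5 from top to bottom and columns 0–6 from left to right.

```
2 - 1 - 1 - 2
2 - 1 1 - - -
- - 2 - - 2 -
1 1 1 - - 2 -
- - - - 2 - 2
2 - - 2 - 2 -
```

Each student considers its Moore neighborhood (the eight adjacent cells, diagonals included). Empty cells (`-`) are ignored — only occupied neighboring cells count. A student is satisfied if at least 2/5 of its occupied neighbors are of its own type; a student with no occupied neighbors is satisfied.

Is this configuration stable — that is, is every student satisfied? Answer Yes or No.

(0,0)2 1/1 ok
(0,2)1 2/2 ok
(0,4)1 1/1 ok
(0,6)2 0/0 ok
(1,0)2 1/1 ok
(1,2)1 2/3 ok
(1,3)1 3/4 ok
(2,2)2 0/4 unhappy
(2,5)2 1/1 ok
(3,0)1 1/1 ok
(3,1)1 2/3 ok
(3,2)1 1/2 ok
(3,5)2 3/3 ok
(4,4)2 3/3 ok
(4,6)2 2/2 ok
(5,0)2 0/0 ok
(5,3)2 1/1 ok
(5,5)2 2/2 ok
For instance (2,2) has only 0/4 same-type neighbors, below 2/5.

No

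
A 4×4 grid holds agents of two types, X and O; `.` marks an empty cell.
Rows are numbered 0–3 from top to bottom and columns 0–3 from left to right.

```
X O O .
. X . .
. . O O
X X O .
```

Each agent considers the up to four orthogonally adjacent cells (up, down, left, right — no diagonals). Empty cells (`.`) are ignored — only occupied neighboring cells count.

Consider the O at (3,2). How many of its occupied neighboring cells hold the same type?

1

Occupied neighbors of (3,2): (2,2)=O, (3,1)=X.
Same type (O): 1 of 2.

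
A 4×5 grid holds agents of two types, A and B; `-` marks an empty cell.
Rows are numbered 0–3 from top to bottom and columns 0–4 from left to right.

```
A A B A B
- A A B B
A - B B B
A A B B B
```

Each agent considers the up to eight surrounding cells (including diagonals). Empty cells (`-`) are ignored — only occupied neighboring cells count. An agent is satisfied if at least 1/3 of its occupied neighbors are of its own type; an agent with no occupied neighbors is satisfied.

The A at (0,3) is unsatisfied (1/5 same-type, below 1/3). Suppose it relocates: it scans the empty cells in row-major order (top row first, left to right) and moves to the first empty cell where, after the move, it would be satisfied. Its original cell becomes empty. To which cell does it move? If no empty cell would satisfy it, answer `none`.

Vacating (0,3). Empty cells in order:
  (1,0): 4/4 same-type → satisfied — stop here.

(1,0)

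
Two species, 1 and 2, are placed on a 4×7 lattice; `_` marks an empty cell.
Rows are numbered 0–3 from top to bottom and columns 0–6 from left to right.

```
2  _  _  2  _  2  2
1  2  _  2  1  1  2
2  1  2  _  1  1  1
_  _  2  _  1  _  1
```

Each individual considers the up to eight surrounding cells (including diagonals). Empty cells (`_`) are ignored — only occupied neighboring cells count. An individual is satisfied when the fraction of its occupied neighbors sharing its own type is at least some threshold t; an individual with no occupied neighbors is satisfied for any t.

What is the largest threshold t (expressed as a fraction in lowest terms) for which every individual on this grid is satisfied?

Row 0: (0,0)2 1/2 · (0,3)2 1/2 · (0,5)2 2/4 · (0,6)2 2/3
Row 1: (1,0)1 1/4 · (1,1)2 3/5 · (1,3)2 2/4 · (1,4)1 3/6 · (1,5)1 4/7 · (1,6)2 2/5
Row 2: (2,0)2 1/3 · (2,1)1 1/5 · (2,2)2 3/4 · (2,4)1 4/5 · (2,5)1 6/7 · (2,6)1 3/4
Row 3: (3,2)2 1/2 · (3,4)1 2/2 · (3,6)1 2/2
The smallest same-type fraction is 1/5 at (2,1), which reduces to 1/5. Any threshold above that leaves this individual unsatisfied.

1/5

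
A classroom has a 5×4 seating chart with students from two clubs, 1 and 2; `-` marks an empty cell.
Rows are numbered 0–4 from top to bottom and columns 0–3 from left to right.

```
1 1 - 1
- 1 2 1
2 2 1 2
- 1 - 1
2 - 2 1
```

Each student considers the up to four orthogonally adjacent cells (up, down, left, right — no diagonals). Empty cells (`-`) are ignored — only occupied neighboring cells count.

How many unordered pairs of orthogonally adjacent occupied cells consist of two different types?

Scan each occupied cell's neighbors to the right and below so each pair is counted once.
From row 0: 0 unlike of 3 pairs (running 0/3).
From row 1: 5 unlike of 5 pairs (running 5/8).
From row 2: 4 unlike of 5 pairs (running 9/13).
From row 3: 0 unlike of 1 pairs (running 9/14).
From row 4: 1 unlike of 1 pairs (running 10/15).
Total adjacent occupied pairs: 15; unlike-type pairs: 10.

10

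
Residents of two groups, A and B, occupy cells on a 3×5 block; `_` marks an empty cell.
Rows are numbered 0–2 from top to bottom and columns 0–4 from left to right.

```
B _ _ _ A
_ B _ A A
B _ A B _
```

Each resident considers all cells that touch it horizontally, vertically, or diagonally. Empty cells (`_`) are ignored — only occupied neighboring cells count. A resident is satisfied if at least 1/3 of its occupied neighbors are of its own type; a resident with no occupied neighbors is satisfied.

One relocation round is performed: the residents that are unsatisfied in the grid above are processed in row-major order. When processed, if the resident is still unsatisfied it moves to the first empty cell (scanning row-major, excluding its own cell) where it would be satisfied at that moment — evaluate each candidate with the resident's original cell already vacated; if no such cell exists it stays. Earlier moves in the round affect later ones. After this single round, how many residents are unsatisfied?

0

Initially unsatisfied (in order): (2,3).
  (2,3) → (0,1).
Resulting grid:
B B _ _ A
_ B _ A A
B _ A _ _
All satisfied now.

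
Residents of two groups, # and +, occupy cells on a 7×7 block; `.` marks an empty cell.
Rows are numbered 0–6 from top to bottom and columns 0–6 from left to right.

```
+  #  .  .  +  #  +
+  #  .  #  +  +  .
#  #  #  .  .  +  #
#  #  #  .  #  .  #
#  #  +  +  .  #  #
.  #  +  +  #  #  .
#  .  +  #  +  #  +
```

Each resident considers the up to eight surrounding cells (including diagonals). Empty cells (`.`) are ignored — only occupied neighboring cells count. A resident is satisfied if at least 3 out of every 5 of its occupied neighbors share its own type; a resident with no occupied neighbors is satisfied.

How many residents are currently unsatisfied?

(0,0)+ 1/3 ✗
(0,1)# 1/3 ✗
(0,4)+ 2/4 ✗
(0,5)# 0/4 ✗
(0,6)+ 1/2 ✗
(1,0)+ 1/5 ✗
(1,1)# 4/6 ✓
(1,3)# 1/3 ✗
(1,4)+ 3/5 ✓
(1,5)+ 4/6 ✓
(2,0)# 4/5 ✓
(2,1)# 6/7 ✓
(2,2)# 5/5 ✓
(2,5)+ 2/5 ✗
(2,6)# 1/3 ✗
(3,0)# 5/5 ✓
(3,1)# 7/8 ✓
(3,2)# 4/6 ✓
(3,4)# 1/3 ✗
(3,6)# 3/4 ✓
(4,0)# 4/4 ✓
(4,1)# 5/7 ✓
(4,2)+ 3/7 ✗
(4,3)+ 3/6 ✗
(4,5)# 5/5 ✓
(4,6)# 3/3 ✓
(5,1)# 3/6 ✗
(5,2)+ 4/7 ✗
(5,3)+ 5/7 ✓
(5,4)# 4/7 ✗
(5,5)# 4/6 ✓
(6,0)# 1/1 ✓
(6,2)+ 2/4 ✗
(6,3)# 1/5 ✗
(6,4)+ 1/5 ✗
(6,5)# 2/4 ✗
(6,6)+ 0/2 ✗
Unsatisfied: (0,0), (0,1), (0,4), (0,5), (0,6), (1,0), (1,3), (2,5), (2,6), (3,4), (4,2), (4,3), (5,1), (5,2), (5,4), (6,2), (6,3), (6,4), (6,5), (6,6) — 20 in total.

20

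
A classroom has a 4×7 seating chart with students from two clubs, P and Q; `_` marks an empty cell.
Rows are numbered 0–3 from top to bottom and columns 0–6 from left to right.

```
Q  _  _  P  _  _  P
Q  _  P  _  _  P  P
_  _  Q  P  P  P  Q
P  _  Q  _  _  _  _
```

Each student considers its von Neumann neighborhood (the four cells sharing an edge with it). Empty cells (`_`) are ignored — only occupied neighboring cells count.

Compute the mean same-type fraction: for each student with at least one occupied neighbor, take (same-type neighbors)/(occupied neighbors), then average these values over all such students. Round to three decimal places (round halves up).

Row 0: (0,0)Q 1/1 · (0,3)P — no occupied neighbors · (0,6)P 1/1
Row 1: (1,0)Q 1/1 · (1,2)P 0/1 · (1,5)P 2/2 · (1,6)P 2/3
Row 2: (2,2)Q 1/3 · (2,3)P 1/2 · (2,4)P 2/2 · (2,5)P 2/3 · (2,6)Q 0/2
Row 3: (3,0)P — no occupied neighbors · (3,2)Q 1/1
Sum over 12 students: 1/1 + 1/1 + 1/1 + 0/1 + 2/2 + 2/3 + 1/3 + 1/2 + 2/2 + 2/3 + 0/2 + 1/1 = 49/6; mean = 49/6 ÷ 12 = 49/72 = 0.680555… → 0.681.

0.681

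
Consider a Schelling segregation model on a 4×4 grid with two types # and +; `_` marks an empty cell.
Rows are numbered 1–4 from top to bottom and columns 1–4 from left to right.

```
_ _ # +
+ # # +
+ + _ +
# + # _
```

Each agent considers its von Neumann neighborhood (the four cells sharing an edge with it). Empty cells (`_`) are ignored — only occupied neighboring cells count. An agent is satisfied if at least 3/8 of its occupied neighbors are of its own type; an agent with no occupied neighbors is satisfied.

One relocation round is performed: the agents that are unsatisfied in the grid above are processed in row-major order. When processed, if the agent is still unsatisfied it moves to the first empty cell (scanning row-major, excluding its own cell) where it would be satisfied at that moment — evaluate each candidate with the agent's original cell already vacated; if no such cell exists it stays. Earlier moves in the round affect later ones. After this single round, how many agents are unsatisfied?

1

Initially unsatisfied (in order): (2,2), (4,1), (4,2), (4,3).
  (2,2) → (1,2).
  (4,1) → (1,1).
  (4,2): now satisfied by earlier moves; stays.
  (4,3) → (2,2).
Resulting grid:
# # # +
+ # # +
+ + _ +
_ + _ _
Unsatisfied now: (2,1).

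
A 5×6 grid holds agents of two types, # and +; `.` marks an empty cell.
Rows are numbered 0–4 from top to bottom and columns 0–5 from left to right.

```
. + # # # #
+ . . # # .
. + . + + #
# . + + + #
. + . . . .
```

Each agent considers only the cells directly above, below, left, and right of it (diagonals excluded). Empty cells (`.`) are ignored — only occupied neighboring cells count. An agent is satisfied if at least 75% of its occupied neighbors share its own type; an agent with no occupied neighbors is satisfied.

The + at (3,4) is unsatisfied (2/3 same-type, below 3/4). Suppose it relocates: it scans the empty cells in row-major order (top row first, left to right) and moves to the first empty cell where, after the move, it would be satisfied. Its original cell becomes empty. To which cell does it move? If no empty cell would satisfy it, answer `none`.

Vacating (3,4). Empty cells in order:
  (0,0): 2/2 same-type → satisfied — stop here.

(0,0)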